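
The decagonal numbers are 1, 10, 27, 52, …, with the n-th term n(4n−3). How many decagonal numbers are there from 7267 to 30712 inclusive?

46

The n-th decagonal number is n(4n−3).
Smallest index with value ≥ 7267: n = 43 (giving 7267).
Largest index with value ≤ 30712: n = 88 (giving 30712).
Indices 43 through 88: 46 terms.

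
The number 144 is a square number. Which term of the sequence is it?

12

We need n² = 144, so n = √144 = 12.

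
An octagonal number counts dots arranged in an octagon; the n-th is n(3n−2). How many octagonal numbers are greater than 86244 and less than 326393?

The n-th octagonal number is n(3n−2).
Smallest index with value > 86244: n = 170 (giving 86360).
Largest index with value < 326393: n = 330 (giving 326040).
Indices 170 through 330: 161 terms.

161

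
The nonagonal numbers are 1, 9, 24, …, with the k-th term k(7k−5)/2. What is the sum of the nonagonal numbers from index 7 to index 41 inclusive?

Σ i(7i−5)/2 = (7Σi² − 5Σi) / 2 over i = 7..41.
Σi = 861 − 21 = 840 and Σi² = 23821 − 91 = 23730.
(7·23730 − 5·840) / 2 = 161910/2 = 80955.

80955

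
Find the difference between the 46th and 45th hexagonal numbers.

181

Consecutive hexagonal numbers differ by 4n − 3: here 4·46 − 3 = 181.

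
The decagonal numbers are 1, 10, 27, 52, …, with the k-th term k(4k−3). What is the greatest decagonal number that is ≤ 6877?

Solve n(4n−3) ≤ 6877 for integer n.
n = 41 gives 6601 ≤ 6877, while n = 42 gives 6930 > 6877; so the answer is 6601.

6601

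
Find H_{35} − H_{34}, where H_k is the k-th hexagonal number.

Consecutive hexagonal numbers differ by 4n − 3: here 4·35 − 3 = 137.

137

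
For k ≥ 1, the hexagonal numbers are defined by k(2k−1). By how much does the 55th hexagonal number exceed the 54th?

217

Consecutive hexagonal numbers differ by 4n − 3: here 4·55 − 3 = 217.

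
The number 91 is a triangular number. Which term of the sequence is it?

Set n(n+1)/2 = 91, giving n² + n − 182 = 0.
So n = (-1 + 27) / 2 = 26/2 = 13.

13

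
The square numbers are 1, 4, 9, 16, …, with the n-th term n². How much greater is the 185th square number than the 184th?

n² − (n−1)² = 2n − 1, so 185² − 184² = 2·185 − 1 = 369.

369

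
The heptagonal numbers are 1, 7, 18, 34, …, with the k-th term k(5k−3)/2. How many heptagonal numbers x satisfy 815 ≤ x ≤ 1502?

6

The n-th heptagonal number is n(5n−3)/2.
Smallest index with value ≥ 815: n = 19 (giving 874).
Largest index with value ≤ 1502: n = 24 (giving 1404).
Indices 19 through 24: 6 terms.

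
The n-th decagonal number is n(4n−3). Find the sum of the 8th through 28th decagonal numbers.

29162

Σ i(4i−3) = 4Σi² − 3Σi over i = 8..28.
Σi = 406 − 28 = 378 and Σi² = 7714 − 140 = 7574.
4·7574 − 3·378 = 29162.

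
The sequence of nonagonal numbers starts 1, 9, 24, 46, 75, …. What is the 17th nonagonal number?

969

The 17th nonagonal number is n(7n−5)/2 with n = 17.
17·(7·17 − 5)/2 = 17·114/2 = 17·57 = 969.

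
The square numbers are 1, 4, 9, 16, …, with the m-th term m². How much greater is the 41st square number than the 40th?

81

n² − (n−1)² = 2n − 1, so 41² − 40² = 2·41 − 1 = 81.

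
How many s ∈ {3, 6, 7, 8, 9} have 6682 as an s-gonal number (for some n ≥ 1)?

s = 3: P(3, 115) = 6670 and P(3, 116) = 6786; 6682 is not s-gonal.
s = 6: P(6, 58) = 6670 and P(6, 59) = 6903; 6682 is not s-gonal.
s = 7: P(7, 52) = 6682. ✓
s = 8: P(8, 47) = 6533 and P(8, 48) = 6816; 6682 is not s-gonal.
s = 9: P(9, 44) = 6666 and P(9, 45) = 6975; 6682 is not s-gonal.
Hits: s ∈ {7} → 1.

1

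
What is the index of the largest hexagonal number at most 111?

Solve n(2n−1) ≤ 111 for integer n.
n = 7 gives 91 ≤ 111, while n = 8 gives 120 > 111; so the answer is index 7.

7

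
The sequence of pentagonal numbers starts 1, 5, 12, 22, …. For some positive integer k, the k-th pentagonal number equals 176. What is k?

Set n(3n−1)/2 = 176, giving 3n² − n − 352 = 0.
The discriminant is 1 + 24·176 = 4225, and √4225 = 65.
So n = (1 + 65) / 6 = 66/6 = 11.

11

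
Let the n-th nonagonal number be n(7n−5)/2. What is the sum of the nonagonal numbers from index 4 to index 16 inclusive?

Σ i(7i−5)/2 = (7Σi² − 5Σi) / 2 over i = 4..16.
Σi = 136 − 6 = 130 and Σi² = 1496 − 14 = 1482.
(7·1482 − 5·130) / 2 = 9724/2 = 4862.

4862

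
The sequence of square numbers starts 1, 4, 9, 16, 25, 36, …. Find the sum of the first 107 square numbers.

414090

Σ_{i=1}^{107} i² = 107·108·215/6 = 414090.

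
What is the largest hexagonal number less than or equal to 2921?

Solve n(2n−1) ≤ 2921 for integer n.
n = 38 gives 2850 ≤ 2921, while n = 39 gives 3003 > 2921; so the answer is 2850.

2850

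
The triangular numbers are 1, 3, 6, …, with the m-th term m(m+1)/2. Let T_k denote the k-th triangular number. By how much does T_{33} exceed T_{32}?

Consecutive triangular numbers differ by n: T_{33} − T_{32} = 33.

33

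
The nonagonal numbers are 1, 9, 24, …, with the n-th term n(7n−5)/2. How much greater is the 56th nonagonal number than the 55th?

Consecutive nonagonal numbers differ by 7n − 6: here 7·56 − 6 = 386.

386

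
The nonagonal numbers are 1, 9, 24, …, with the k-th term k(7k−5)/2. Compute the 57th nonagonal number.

11229

The 57th nonagonal number is n(7n−5)/2 with n = 57.
57·(7·57 − 5)/2 = 57·394/2 = 57·197 = 11229.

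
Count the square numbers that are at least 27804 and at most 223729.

The n-th square number is n².
Smallest index with value ≥ 27804: n = 167 (giving 27889).
Largest index with value ≤ 223729: n = 473 (giving 223729).
Indices 167 through 473: 307 terms.

307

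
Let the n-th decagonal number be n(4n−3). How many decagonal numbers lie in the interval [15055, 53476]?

The n-th decagonal number is n(4n−3).
Smallest index with value ≥ 15055: n = 62 (giving 15190).
Largest index with value ≤ 53476: n = 116 (giving 53476).
Indices 62 through 116: 55 terms.

55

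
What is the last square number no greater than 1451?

Solve n² ≤ 1451 for integer n.
n = 38 gives 1444 ≤ 1451, while n = 39 gives 1521 > 1451; so the answer is 1444.

1444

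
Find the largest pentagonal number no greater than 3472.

3432

Solve n(3n−1)/2 ≤ 3472 for integer n.
n = 48 gives 3432 ≤ 3472, while n = 49 gives 3577 > 3472; so the answer is 3432.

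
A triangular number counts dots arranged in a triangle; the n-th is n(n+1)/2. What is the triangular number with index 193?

The 193rd triangular number is n(n+1)/2 with n = 193.
193·194/2 = 37442/2 = 18721.

18721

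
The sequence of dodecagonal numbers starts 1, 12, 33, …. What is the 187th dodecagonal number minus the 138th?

187·(5·187 − 4) = 174097 and 138·(5·138 − 4) = 94668.
Difference: 174097 − 94668 = 79429.

79429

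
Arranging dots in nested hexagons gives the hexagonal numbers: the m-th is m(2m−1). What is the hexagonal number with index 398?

The 398th hexagonal number is n(2n−1) with n = 398.
398·(2·398 − 1) = 398·795 = 316410.

316410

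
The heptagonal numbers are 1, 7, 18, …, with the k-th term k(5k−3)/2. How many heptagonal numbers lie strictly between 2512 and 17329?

51

The n-th heptagonal number is n(5n−3)/2.
Smallest index with value > 2512: n = 33 (giving 2673).
Largest index with value < 17329: n = 83 (giving 17098).
Indices 33 through 83: 51 terms.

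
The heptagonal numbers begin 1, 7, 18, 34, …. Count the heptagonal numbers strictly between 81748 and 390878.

The n-th heptagonal number is n(5n−3)/2.
Smallest index with value > 81748: n = 182 (giving 82537).
Largest index with value < 390878: n = 395 (giving 389470).
Indices 182 through 395: 214 terms.

214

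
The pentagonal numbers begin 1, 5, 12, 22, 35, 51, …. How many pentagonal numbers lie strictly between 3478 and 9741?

32

The n-th pentagonal number is n(3n−1)/2.
Smallest index with value > 3478: n = 49 (giving 3577).
Largest index with value < 9741: n = 80 (giving 9560).
Indices 49 through 80: 32 terms.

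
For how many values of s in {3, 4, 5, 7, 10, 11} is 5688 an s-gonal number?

s = 3: P(3, 106) = 5671 and P(3, 107) = 5778; 5688 is not s-gonal.
s = 4: P(4, 75) = 5625 and P(4, 76) = 5776; 5688 is not s-gonal.
s = 5: P(5, 61) = 5551 and P(5, 62) = 5735; 5688 is not s-gonal.
s = 7: P(7, 48) = 5688. ✓
s = 10: P(10, 38) = 5662 and P(10, 39) = 5967; 5688 is not s-gonal.
s = 11: P(11, 35) = 5390 and P(11, 36) = 5706; 5688 is not s-gonal.
Hits: s ∈ {7} → 1.

1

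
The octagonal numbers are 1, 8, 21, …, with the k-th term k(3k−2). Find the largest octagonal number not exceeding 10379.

Solve n(3n−2) ≤ 10379 for integer n.
n = 59 gives 10325 ≤ 10379, while n = 60 gives 10680 > 10379; so the answer is 10325.

10325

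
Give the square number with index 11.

The 11th square number is n² with n = 11.
11² = 121.

121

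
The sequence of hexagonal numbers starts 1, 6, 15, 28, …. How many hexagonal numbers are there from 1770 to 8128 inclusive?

35

The n-th hexagonal number is n(2n−1).
Smallest index with value ≥ 1770: n = 30 (giving 1770).
Largest index with value ≤ 8128: n = 64 (giving 8128).
Indices 30 through 64: 35 terms.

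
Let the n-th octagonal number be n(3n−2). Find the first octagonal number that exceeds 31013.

Solve n(3n−2) > 31013 for integer n.
The largest n with value ≤ 31013 is 102 (since 31008 ≤ 31013 < 31621), so the first above is n = 103, value 31621.

31621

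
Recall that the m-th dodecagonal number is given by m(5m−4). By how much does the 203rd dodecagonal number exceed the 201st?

203·(5·203 − 4) = 205233 and 201·(5·201 − 4) = 201201.
Difference: 205233 − 201201 = 4032.

4032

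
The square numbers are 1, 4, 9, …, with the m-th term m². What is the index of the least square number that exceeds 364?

Solve n² > 364 for integer n.
The largest n with value ≤ 364 is 19 (since 361 ≤ 364 < 400), so the first above is n = 20, value 400.

20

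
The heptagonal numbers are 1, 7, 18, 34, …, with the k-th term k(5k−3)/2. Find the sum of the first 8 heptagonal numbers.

456

Σ i(5i−3)/2 = (5Σi² − 3Σi) / 2 over i = 1..8.
Σi = 36 and Σi² = 204.
(5·204 − 3·36) / 2 = 912/2 = 456.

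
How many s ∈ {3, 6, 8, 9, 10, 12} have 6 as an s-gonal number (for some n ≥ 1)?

2

s = 3: P(3, 3) = 6. ✓
s = 6: P(6, 2) = 6. ✓
s = 8: P(8, 1) = 1 and P(8, 2) = 8; 6 is not s-gonal.
s = 9: P(9, 1) = 1 and P(9, 2) = 9; 6 is not s-gonal.
s = 10: P(10, 1) = 1 and P(10, 2) = 10; 6 is not s-gonal.
s = 12: P(12, 1) = 1 and P(12, 2) = 12; 6 is not s-gonal.
Hits: s ∈ {3, 6} → 2.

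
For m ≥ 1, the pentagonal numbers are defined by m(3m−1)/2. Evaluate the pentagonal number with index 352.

352·(3·352 − 1)/2 = 352·1055/2 = 185680.

185680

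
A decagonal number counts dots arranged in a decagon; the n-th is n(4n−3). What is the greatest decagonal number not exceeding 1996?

1870

Solve n(4n−3) ≤ 1996 for integer n.
n = 22 gives 1870 ≤ 1996, while n = 23 gives 2047 > 1996; so the answer is 1870.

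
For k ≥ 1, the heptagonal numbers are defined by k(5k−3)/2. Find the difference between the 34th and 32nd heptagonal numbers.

327

34·(5·34 − 3)/2 = 2839 and 32·(5·32 − 3)/2 = 2512.
Difference: 2839 − 2512 = 327.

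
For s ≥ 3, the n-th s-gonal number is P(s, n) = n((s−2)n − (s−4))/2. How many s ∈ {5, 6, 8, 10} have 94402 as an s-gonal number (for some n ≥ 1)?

1

s = 5: P(5, 251) = 94376 and P(5, 252) = 95130; 94402 is not s-gonal.
s = 6: P(6, 217) = 93961 and P(6, 218) = 94830; 94402 is not s-gonal.
s = 8: P(8, 177) = 93633 and P(8, 178) = 94696; 94402 is not s-gonal.
s = 10: P(10, 154) = 94402. ✓
Hits: s ∈ {10} → 1.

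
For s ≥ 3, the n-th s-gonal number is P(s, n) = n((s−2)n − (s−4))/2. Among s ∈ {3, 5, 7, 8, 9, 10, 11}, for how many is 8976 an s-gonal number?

s = 3: P(3, 133) = 8911 and P(3, 134) = 9045; 8976 is not s-gonal.
s = 5: P(5, 77) = 8855 and P(5, 78) = 9087; 8976 is not s-gonal.
s = 7: P(7, 60) = 8910 and P(7, 61) = 9211; 8976 is not s-gonal.
s = 8: P(8, 55) = 8965 and P(8, 56) = 9296; 8976 is not s-gonal.
s = 9: P(9, 51) = 8976. ✓
s = 10: P(10, 47) = 8695 and P(10, 48) = 9072; 8976 is not s-gonal.
s = 11: P(11, 45) = 8955 and P(11, 46) = 9361; 8976 is not s-gonal.
Hits: s ∈ {9} → 1.

1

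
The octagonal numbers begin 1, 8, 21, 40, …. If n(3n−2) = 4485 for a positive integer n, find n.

Set n(3n−2) = 4485, giving 3n² − 2n − 4485 = 0.
The discriminant is 4 + 12·4485 = 53824, and √53824 = 232.
So n = (2 + 232) / 6 = 234/6 = 39.

39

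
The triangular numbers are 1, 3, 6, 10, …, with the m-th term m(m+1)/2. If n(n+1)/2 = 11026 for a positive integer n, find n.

148

Set n(n+1)/2 = 11026, giving n² + n − 22052 = 0.
The discriminant is 1 + 8·11026 = 88209, and √88209 = 297.
So n = (-1 + 297) / 2 = 296/2 = 148.
Check: 148·149/2 = 11026. ✓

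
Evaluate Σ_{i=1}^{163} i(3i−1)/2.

Σ i(3i−1)/2 = (3Σi² − Σi) / 2 over i = 1..163.
Σi = 13366 and Σi² = 1456894.
(3·1456894 − 1·13366) / 2 = 4357316/2 = 2178658.

2178658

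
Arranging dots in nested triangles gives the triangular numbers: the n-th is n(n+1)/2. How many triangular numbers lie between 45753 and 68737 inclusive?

69

The n-th triangular number is n(n+1)/2.
Smallest index with value ≥ 45753: n = 302 (giving 45753).
Largest index with value ≤ 68737: n = 370 (giving 68635).
Indices 302 through 370: 69 terms.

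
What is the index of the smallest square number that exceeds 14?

Solve n² > 14 for integer n.
The largest n with value ≤ 14 is 3 (since 9 ≤ 14 < 16), so the first above is n = 4, value 16.

4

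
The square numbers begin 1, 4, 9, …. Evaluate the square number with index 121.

14641

The 121st square number is n² with n = 121.
121² = 14641.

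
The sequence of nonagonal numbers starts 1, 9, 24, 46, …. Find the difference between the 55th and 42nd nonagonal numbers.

55·(7·55 − 5)/2 = 10450 and 42·(7·42 − 5)/2 = 6069.
Difference: 10450 − 6069 = 4381.

4381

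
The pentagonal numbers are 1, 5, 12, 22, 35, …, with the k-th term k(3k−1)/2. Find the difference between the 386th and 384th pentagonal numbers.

386·(3·386 − 1)/2 = 223301 and 384·(3·384 − 1)/2 = 220992.
Difference: 223301 − 220992 = 2309.

2309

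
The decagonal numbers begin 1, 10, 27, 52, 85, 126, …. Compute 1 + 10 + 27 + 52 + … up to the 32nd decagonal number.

44176

Σ i(4i−3) = 4Σi² − 3Σi over i = 1..32.
Σi = 528 and Σi² = 11440.
4·11440 − 3·528 = 44176.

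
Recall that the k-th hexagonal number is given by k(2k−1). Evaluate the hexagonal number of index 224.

The 224th hexagonal number is n(2n−1) with n = 224.
224·(2·224 − 1) = 224·447 = 100128.

100128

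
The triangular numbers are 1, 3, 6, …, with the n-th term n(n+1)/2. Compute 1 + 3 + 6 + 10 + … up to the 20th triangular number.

1540

Σ i(i+1)/2 = (Σi² + Σi) / 2 over i = 1..20.
Σi = 210 and Σi² = 2870.
(1·2870 + 1·210) / 2 = 3080/2 = 1540.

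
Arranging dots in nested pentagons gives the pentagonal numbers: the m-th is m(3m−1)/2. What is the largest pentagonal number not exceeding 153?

145

Solve n(3n−1)/2 ≤ 153 for integer n.
n = 10 gives 145 ≤ 153, while n = 11 gives 176 > 153; so the answer is 145.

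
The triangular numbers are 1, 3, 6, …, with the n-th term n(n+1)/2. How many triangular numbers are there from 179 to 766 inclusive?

20

The n-th triangular number is n(n+1)/2.
Smallest index with value ≥ 179: n = 19 (giving 190).
Largest index with value ≤ 766: n = 38 (giving 741).
Indices 19 through 38: 20 terms.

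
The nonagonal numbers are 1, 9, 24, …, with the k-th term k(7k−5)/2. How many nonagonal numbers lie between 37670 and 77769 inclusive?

45

The n-th nonagonal number is n(7n−5)/2.
Smallest index with value ≥ 37670: n = 105 (giving 38325).
Largest index with value ≤ 77769: n = 149 (giving 77331).
Indices 105 through 149: 45 terms.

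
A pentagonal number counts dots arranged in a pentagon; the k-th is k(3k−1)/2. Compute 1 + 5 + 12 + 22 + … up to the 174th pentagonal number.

2649150

Σ i(3i−1)/2 = (3Σi² − Σi) / 2 over i = 1..174.
Σi = 15225 and Σi² = 1771175.
(3·1771175 − 1·15225) / 2 = 5298300/2 = 2649150.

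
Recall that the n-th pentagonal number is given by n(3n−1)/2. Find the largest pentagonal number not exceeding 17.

12

Solve n(3n−1)/2 ≤ 17 for integer n.
n = 3 gives 12 ≤ 17, while n = 4 gives 22 > 17; so the answer is 12.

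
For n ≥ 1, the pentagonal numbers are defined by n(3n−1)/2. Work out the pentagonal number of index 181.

The 181st pentagonal number is n(3n−1)/2 with n = 181.
181·(3·181 − 1)/2 = 181·542/2 = 181·271 = 49051.

49051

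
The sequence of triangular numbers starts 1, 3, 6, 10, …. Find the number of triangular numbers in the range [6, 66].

9

The n-th triangular number is n(n+1)/2.
Smallest index with value ≥ 6: n = 3 (giving 6).
Largest index with value ≤ 66: n = 11 (giving 66).
Indices 3 through 11: 9 terms.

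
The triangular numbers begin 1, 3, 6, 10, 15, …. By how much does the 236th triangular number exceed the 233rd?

705

236·237/2 = 27966 and 233·234/2 = 27261.
Difference: 27966 − 27261 = 705.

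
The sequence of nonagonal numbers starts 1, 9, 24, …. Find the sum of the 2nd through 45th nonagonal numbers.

107294

Σ i(7i−5)/2 = (7Σi² − 5Σi) / 2 over i = 2..45.
Σi = 1035 − 1 = 1034 and Σi² = 31395 − 1 = 31394.
(7·31394 − 5·1034) / 2 = 214588/2 = 107294.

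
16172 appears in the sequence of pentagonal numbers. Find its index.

Set n(3n−1)/2 = 16172, giving 3n² − n − 32344 = 0.
The discriminant is 1 + 24·16172 = 388129, and √388129 = 623.
So n = (1 + 623) / 6 = 624/6 = 104.

104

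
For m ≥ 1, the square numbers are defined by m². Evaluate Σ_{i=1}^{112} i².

Σ_{i=1}^{112} i² = 112·113·225/6 = 474600.

474600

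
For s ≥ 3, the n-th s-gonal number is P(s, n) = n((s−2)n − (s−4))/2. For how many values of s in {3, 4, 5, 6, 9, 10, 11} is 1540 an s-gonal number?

s = 3: P(3, 55) = 1540. ✓
s = 4: P(4, 39) = 1521 and P(4, 40) = 1600; 1540 is not s-gonal.
s = 5: P(5, 32) = 1520 and P(5, 33) = 1617; 1540 is not s-gonal.
s = 6: P(6, 28) = 1540. ✓
s = 9: P(9, 21) = 1491 and P(9, 22) = 1639; 1540 is not s-gonal.
s = 10: P(10, 20) = 1540. ✓
s = 11: P(11, 18) = 1395 and P(11, 19) = 1558; 1540 is not s-gonal.
Hits: s ∈ {3, 6, 10} → 3.

3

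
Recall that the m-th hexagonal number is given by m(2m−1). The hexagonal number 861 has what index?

21

Set n(2n−1) = 861, giving 2n² − n − 861 = 0.
The discriminant is 1 + 8·861 = 6889, and √6889 = 83.
So n = (1 + 83) / 4 = 84/4 = 21.
Check: 21·(2·21 − 1) = 861. ✓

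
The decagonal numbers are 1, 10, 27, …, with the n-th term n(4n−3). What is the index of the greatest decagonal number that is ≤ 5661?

Solve n(4n−3) ≤ 5661 for integer n.
n = 37 gives 5365 ≤ 5661, while n = 38 gives 5662 > 5661; so the answer is index 37.

37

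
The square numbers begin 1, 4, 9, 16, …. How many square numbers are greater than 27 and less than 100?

The n-th square number is n².
Smallest index with value > 27: n = 6 (giving 36).
Largest index with value < 100: n = 9 (giving 81).
Indices 6 through 9: 4 terms.

4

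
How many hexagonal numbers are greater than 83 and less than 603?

11

The n-th hexagonal number is n(2n−1).
Smallest index with value > 83: n = 7 (giving 91).
Largest index with value < 603: n = 17 (giving 561).
Indices 7 through 17: 11 terms.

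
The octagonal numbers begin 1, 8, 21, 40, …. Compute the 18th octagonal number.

936

18·(3·18 − 2) = 18·52 = 936.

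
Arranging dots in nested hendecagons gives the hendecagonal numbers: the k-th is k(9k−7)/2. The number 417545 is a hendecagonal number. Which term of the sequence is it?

Set n(9n−7)/2 = 417545, giving 9n² − 7n − 835090 = 0.
The discriminant is 49 + 72·417545 = 30063289, and √30063289 = 5483.
So n = (7 + 5483) / 18 = 5490/18 = 305.

305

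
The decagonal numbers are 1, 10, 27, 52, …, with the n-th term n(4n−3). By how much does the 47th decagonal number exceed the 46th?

Consecutive decagonal numbers differ by 8n − 7: here 8·47 − 7 = 369.

369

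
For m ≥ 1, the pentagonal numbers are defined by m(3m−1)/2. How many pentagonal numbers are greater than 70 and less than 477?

10

The n-th pentagonal number is n(3n−1)/2.
Smallest index with value > 70: n = 8 (giving 92).
Largest index with value < 477: n = 17 (giving 425).
Indices 8 through 17: 10 terms.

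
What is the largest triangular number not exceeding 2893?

Solve n(n+1)/2 ≤ 2893 for integer n.
n = 75 gives 2850 ≤ 2893, while n = 76 gives 2926 > 2893; so the answer is 2850.

2850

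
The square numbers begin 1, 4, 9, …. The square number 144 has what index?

12

We need n² = 144, so n = √144 = 12.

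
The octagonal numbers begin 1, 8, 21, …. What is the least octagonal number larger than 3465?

Solve n(3n−2) > 3465 for integer n.
The largest n with value ≤ 3465 is 34 (since 3400 ≤ 3465 < 3605), so the first above is n = 35, value 3605.

3605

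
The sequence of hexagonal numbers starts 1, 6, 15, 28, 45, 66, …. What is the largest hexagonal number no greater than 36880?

Solve n(2n−1) ≤ 36880 for integer n.
n = 136 gives 36856 ≤ 36880, while n = 137 gives 37401 > 36880; so the answer is 36856.

36856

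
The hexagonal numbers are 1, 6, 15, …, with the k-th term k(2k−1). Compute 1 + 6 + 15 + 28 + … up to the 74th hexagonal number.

Σ i(2i−1) = 2Σi² − Σi over i = 1..74.
Σi = 2775 and Σi² = 137825.
2·137825 − 1·2775 = 272875.

272875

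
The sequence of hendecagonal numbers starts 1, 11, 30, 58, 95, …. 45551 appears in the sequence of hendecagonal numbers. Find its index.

Set n(9n−7)/2 = 45551, giving 9n² − 7n − 91102 = 0.
The discriminant is 49 + 72·45551 = 3279721, and √3279721 = 1811.
So n = (7 + 1811) / 18 = 1818/18 = 101.

101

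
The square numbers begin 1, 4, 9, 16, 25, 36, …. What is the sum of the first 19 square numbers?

Σ_{i=1}^{19} i² = 19·20·39/6 = 2470.

2470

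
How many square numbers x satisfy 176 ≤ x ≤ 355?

The n-th square number is n².
Smallest index with value ≥ 176: n = 14 (giving 196).
Largest index with value ≤ 355: n = 18 (giving 324).
Indices 14 through 18: 5 terms.

5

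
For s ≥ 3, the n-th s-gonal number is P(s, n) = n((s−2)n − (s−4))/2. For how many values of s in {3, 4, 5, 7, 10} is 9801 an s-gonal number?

2

s = 3: P(3, 139) = 9730 and P(3, 140) = 9870; 9801 is not s-gonal.
s = 4: P(4, 99) = 9801. ✓
s = 5: P(5, 81) = 9801. ✓
s = 7: P(7, 62) = 9517 and P(7, 63) = 9828; 9801 is not s-gonal.
s = 10: P(10, 49) = 9457 and P(10, 50) = 9850; 9801 is not s-gonal.
Hits: s ∈ {4, 5} → 2.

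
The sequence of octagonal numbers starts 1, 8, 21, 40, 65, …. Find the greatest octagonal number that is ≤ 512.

Solve n(3n−2) ≤ 512 for integer n.
n = 13 gives 481 ≤ 512, while n = 14 gives 560 > 512; so the answer is 481.

481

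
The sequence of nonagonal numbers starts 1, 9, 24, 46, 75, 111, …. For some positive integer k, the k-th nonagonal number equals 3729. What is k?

Set n(7n−5)/2 = 3729, giving 7n² − 5n − 7458 = 0.
So n = (5 + 457) / 14 = 462/14 = 33.
Check: 33·(7·33 − 5)/2 = 3729. ✓

33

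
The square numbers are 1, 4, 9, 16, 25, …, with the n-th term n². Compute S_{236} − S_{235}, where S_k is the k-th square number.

471

n² − (n−1)² = 2n − 1, so 236² − 235² = 2·236 − 1 = 471.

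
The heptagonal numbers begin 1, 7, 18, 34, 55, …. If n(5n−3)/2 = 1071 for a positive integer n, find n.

Set n(5n−3)/2 = 1071, giving 5n² − 3n − 2142 = 0.
The discriminant is 9 + 40·1071 = 42849, and √42849 = 207.
So n = (3 + 207) / 10 = 210/10 = 21.
Check: 21·(5·21 − 3)/2 = 1071. ✓

21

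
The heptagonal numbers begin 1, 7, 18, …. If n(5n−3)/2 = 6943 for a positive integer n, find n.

Set n(5n−3)/2 = 6943, giving 5n² − 3n − 13886 = 0.
The discriminant is 9 + 40·6943 = 277729, and √277729 = 527.
So n = (3 + 527) / 10 = 530/10 = 53.

53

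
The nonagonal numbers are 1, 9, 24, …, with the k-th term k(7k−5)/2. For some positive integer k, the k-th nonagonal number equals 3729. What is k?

33

Set n(7n−5)/2 = 3729, giving 7n² − 5n − 7458 = 0.
The discriminant is 25 + 56·3729 = 208849, and √208849 = 457.
So n = (5 + 457) / 14 = 462/14 = 33.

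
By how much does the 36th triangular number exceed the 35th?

Consecutive triangular numbers differ by n: T_{36} − T_{35} = 36.

36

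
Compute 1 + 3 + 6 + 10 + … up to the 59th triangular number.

35990

Σ i(i+1)/2 = (Σi² + Σi) / 2 over i = 1..59.
Σi = 1770 and Σi² = 70210.
(1·70210 + 1·1770) / 2 = 71980/2 = 35990.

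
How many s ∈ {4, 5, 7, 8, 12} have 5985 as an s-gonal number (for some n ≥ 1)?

2

s = 4: P(4, 77) = 5929 and P(4, 78) = 6084; 5985 is not s-gonal.
s = 5: P(5, 63) = 5922 and P(5, 64) = 6112; 5985 is not s-gonal.
s = 7: P(7, 49) = 5929 and P(7, 50) = 6175; 5985 is not s-gonal.
s = 8: P(8, 45) = 5985. ✓
s = 12: P(12, 35) = 5985. ✓
Hits: s ∈ {8, 12} → 2.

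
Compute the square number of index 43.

The 43rd square number is n² with n = 43.
43² = 1849.

1849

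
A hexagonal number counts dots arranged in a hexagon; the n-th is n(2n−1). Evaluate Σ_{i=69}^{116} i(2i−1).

835384

Σ i(2i−1) = 2Σi² − Σi over i = 69..116.
Σi = 6786 − 2346 = 4440 and Σi² = 527046 − 107134 = 419912.
2·419912 − 1·4440 = 835384.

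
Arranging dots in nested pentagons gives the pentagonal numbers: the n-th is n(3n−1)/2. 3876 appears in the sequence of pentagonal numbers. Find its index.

Set n(3n−1)/2 = 3876, giving 3n² − n − 7752 = 0.
The discriminant is 1 + 24·3876 = 93025, and √93025 = 305.
So n = (1 + 305) / 6 = 306/6 = 51.

51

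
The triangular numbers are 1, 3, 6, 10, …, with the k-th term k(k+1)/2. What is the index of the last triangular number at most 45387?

300

Solve n(n+1)/2 ≤ 45387 for integer n.
n = 300 gives 45150 ≤ 45387, while n = 301 gives 45451 > 45387; so the answer is index 300.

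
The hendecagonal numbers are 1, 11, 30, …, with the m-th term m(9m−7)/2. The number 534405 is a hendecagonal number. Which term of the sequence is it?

Set n(9n−7)/2 = 534405, giving 9n² − 7n − 1068810 = 0.
So n = (7 + 6203) / 18 = 6210/18 = 345.

345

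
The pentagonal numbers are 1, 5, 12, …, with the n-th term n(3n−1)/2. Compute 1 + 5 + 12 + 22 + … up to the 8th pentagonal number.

288

Σ i(3i−1)/2 = (3Σi² − Σi) / 2 over i = 1..8.
Σi = 36 and Σi² = 204.
(3·204 − 1·36) / 2 = 576/2 = 288.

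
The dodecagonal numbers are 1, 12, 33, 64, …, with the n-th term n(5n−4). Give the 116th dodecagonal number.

The 116th dodecagonal number is n(5n−4) with n = 116.
116·(5·116 − 4) = 116·576 = 66816.

66816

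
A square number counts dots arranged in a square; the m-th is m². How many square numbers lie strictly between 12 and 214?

The n-th square number is n².
Smallest index with value > 12: n = 4 (giving 16).
Largest index with value < 214: n = 14 (giving 196).
Indices 4 through 14: 11 terms.

11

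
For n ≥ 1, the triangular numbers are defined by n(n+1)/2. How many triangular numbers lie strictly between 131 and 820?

The n-th triangular number is n(n+1)/2.
Smallest index with value > 131: n = 16 (giving 136).
Largest index with value < 820: n = 39 (giving 780).
Indices 16 through 39: 24 terms.

24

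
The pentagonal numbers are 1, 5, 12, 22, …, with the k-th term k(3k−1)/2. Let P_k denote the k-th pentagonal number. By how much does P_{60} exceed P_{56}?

694

60·(3·60 − 1)/2 = 5370 and 56·(3·56 − 1)/2 = 4676.
Difference: 5370 − 4676 = 694.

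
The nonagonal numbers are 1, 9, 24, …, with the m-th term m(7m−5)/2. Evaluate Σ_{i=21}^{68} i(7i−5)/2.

359584

Σ i(7i−5)/2 = (7Σi² − 5Σi) / 2 over i = 21..68.
Σi = 2346 − 210 = 2136 and Σi² = 107134 − 2870 = 104264.
(7·104264 − 5·2136) / 2 = 719168/2 = 359584.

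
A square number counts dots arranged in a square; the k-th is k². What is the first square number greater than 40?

49

Solve n² > 40 for integer n.
The largest n with value ≤ 40 is 6 (since 36 ≤ 40 < 49), so the first above is n = 7, value 49.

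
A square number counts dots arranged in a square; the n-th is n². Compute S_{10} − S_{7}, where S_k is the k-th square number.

10² = 100 and 7² = 49.
Difference: 100 − 49 = 51.

51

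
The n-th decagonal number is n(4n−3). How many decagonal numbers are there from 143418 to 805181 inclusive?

The n-th decagonal number is n(4n−3).
Smallest index with value ≥ 143418: n = 190 (giving 143830).
Largest index with value ≤ 805181: n = 449 (giving 805057).
Indices 190 through 449: 260 terms.

260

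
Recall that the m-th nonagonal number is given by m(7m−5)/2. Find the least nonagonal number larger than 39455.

Solve n(7n−5)/2 > 39455 for integer n.
The largest n with value ≤ 39455 is 106 (since 39061 ≤ 39455 < 39804), so the first above is n = 107, value 39804.

39804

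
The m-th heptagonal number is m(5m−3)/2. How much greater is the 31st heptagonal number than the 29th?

31·(5·31 − 3)/2 = 2356 and 29·(5·29 − 3)/2 = 2059.
Difference: 2356 − 2059 = 297.

297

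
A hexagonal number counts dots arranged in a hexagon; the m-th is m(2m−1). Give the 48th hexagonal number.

The 48th hexagonal number is n(2n−1) with n = 48.
48·(2·48 − 1) = 48·95 = 4560.

4560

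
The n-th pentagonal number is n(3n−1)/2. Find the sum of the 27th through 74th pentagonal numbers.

Σ i(3i−1)/2 = (3Σi² − Σi) / 2 over i = 27..74.
Σi = 2775 − 351 = 2424 and Σi² = 137825 − 6201 = 131624.
(3·131624 − 1·2424) / 2 = 392448/2 = 196224.

196224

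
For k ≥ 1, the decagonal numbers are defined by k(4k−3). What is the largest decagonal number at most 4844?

Solve n(4n−3) ≤ 4844 for integer n.
n = 35 gives 4795 ≤ 4844, while n = 36 gives 5076 > 4844; so the answer is 4795.

4795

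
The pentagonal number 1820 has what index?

Set n(3n−1)/2 = 1820, giving 3n² − n − 3640 = 0.
The discriminant is 1 + 24·1820 = 43681, and √43681 = 209.
So n = (1 + 209) / 6 = 210/6 = 35.

35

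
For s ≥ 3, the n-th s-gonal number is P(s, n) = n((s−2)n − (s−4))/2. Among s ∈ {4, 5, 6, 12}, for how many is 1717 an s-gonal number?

1

s = 4: P(4, 41) = 1681 and P(4, 42) = 1764; 1717 is not s-gonal.
s = 5: P(5, 34) = 1717. ✓
s = 6: P(6, 29) = 1653 and P(6, 30) = 1770; 1717 is not s-gonal.
s = 12: P(12, 18) = 1548 and P(12, 19) = 1729; 1717 is not s-gonal.
Hits: s ∈ {5} → 1.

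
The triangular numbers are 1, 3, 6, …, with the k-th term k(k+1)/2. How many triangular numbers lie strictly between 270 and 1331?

The n-th triangular number is n(n+1)/2.
Smallest index with value > 270: n = 23 (giving 276).
Largest index with value < 1331: n = 51 (giving 1326).
Indices 23 through 51: 29 terms.

29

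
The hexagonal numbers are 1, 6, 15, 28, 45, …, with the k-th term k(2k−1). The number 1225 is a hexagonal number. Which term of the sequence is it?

Set n(2n−1) = 1225, giving 2n² − n − 1225 = 0.
So n = (1 + 99) / 4 = 100/4 = 25.

25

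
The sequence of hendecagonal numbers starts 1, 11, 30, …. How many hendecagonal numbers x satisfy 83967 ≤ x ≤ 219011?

The n-th hendecagonal number is n(9n−7)/2.
Smallest index with value ≥ 83967: n = 137 (giving 83981).
Largest index with value ≤ 219011: n = 221 (giving 219011).
Indices 137 through 221: 85 terms.

85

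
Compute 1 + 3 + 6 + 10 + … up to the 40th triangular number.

11480

Σ i(i+1)/2 = (Σi² + Σi) / 2 over i = 1..40.
Σi = 820 and Σi² = 22140.
(1·22140 + 1·820) / 2 = 22960/2 = 11480.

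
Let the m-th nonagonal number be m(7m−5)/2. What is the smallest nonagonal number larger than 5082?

Solve n(7n−5)/2 > 5082 for integer n.
The largest n with value ≤ 5082 is 38 (since 4959 ≤ 5082 < 5226), so the first above is n = 39, value 5226.

5226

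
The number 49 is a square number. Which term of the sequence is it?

We need n² = 49, so n = √49 = 7.
Check: 7² = 49. ✓

7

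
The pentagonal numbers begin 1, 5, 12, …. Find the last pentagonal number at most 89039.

88452

Solve n(3n−1)/2 ≤ 89039 for integer n.
n = 243 gives 88452 ≤ 89039, while n = 244 gives 89182 > 89039; so the answer is 88452.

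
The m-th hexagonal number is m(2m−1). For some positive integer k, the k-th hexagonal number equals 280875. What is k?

375

Set n(2n−1) = 280875, giving 2n² − n − 280875 = 0.
The discriminant is 1 + 8·280875 = 2247001, and √2247001 = 1499.
So n = (1 + 1499) / 4 = 1500/4 = 375.
Check: 375·(2·375 − 1) = 280875. ✓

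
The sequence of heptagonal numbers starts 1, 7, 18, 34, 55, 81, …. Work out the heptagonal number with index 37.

3367

The 37th heptagonal number is n(5n−3)/2 with n = 37.
37·(5·37 − 3)/2 = 37·182/2 = 37·91 = 3367.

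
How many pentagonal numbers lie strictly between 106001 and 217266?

The n-th pentagonal number is n(3n−1)/2.
Smallest index with value > 106001: n = 267 (giving 106800).
Largest index with value < 217266: n = 380 (giving 216410).
Indices 267 through 380: 114 terms.

114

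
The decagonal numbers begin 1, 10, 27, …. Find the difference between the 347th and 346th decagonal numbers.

Consecutive decagonal numbers differ by 8n − 7: here 8·347 − 7 = 2769.

2769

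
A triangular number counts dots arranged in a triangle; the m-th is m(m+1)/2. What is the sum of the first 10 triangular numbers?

220

Σ i(i+1)/2 = (Σi² + Σi) / 2 over i = 1..10.
Σi = 55 and Σi² = 385.
(1·385 + 1·55) / 2 = 440/2 = 220.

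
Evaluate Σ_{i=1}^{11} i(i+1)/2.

Σ i(i+1)/2 = (Σi² + Σi) / 2 over i = 1..11.
Σi = 66 and Σi² = 506.
(1·506 + 1·66) / 2 = 572/2 = 286.

286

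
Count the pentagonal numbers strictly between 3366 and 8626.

28

The n-th pentagonal number is n(3n−1)/2.
Smallest index with value > 3366: n = 48 (giving 3432).
Largest index with value < 8626: n = 75 (giving 8400).
Indices 48 through 75: 28 terms.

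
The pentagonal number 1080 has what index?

27

Set n(3n−1)/2 = 1080, giving 3n² − n − 2160 = 0.
The discriminant is 1 + 24·1080 = 25921, and √25921 = 161.
So n = (1 + 161) / 6 = 162/6 = 27.
Check: 27·(3·27 − 1)/2 = 1080. ✓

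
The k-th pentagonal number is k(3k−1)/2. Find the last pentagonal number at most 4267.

4187

Solve n(3n−1)/2 ≤ 4267 for integer n.
n = 53 gives 4187 ≤ 4267, while n = 54 gives 4347 > 4267; so the answer is 4187.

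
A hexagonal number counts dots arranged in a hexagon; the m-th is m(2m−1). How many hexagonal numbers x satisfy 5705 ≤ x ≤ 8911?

14

The n-th hexagonal number is n(2n−1).
Smallest index with value ≥ 5705: n = 54 (giving 5778).
Largest index with value ≤ 8911: n = 67 (giving 8911).
Indices 54 through 67: 14 terms.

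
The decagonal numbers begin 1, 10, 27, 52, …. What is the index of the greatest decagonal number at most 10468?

Solve n(4n−3) ≤ 10468 for integer n.
n = 51 gives 10251 ≤ 10468, while n = 52 gives 10660 > 10468; so the answer is index 51.

51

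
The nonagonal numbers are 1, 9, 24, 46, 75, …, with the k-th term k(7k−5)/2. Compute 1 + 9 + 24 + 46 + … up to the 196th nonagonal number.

Σ i(7i−5)/2 = (7Σi² − 5Σi) / 2 over i = 1..196.
Σi = 19306 and Σi² = 2529086.
(7·2529086 − 5·19306) / 2 = 17607072/2 = 8803536.

8803536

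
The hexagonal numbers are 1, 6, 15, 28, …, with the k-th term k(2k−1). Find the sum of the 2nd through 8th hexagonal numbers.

371

Σ i(2i−1) = 2Σi² − Σi over i = 2..8.
Σi = 36 − 1 = 35 and Σi² = 204 − 1 = 203.
2·203 − 1·35 = 371.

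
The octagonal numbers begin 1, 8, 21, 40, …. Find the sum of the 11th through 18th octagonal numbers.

4940

Σ i(3i−2) = 3Σi² − 2Σi over i = 11..18.
Σi = 171 − 55 = 116 and Σi² = 2109 − 385 = 1724.
3·1724 − 2·116 = 4940.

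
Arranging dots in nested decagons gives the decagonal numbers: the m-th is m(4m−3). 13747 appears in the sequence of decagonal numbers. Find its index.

Set n(4n−3) = 13747, giving 4n² − 3n − 13747 = 0.
The discriminant is 9 + 16·13747 = 219961, and √219961 = 469.
So n = (3 + 469) / 8 = 472/8 = 59.
Check: 59·(4·59 − 3) = 13747. ✓

59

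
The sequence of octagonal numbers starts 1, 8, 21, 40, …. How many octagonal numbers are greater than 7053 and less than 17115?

27

The n-th octagonal number is n(3n−2).
Smallest index with value > 7053: n = 49 (giving 7105).
Largest index with value < 17115: n = 75 (giving 16725).
Indices 49 through 75: 27 terms.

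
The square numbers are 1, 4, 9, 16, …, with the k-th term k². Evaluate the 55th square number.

3025

The 55th square number is n² with n = 55.
55² = 3025.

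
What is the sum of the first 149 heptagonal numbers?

Σ i(5i−3)/2 = (5Σi² − 3Σi) / 2 over i = 1..149.
Σi = 11175 and Σi² = 1113775.
(5·1113775 − 3·11175) / 2 = 5535350/2 = 2767675.

2767675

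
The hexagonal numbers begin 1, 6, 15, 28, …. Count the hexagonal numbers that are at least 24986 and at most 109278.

122

The n-th hexagonal number is n(2n−1).
Smallest index with value ≥ 24986: n = 113 (giving 25425).
Largest index with value ≤ 109278: n = 234 (giving 109278).
Indices 113 through 234: 122 terms.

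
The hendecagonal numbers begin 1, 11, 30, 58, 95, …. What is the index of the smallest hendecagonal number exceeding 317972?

267

Solve n(9n−7)/2 > 317972 for integer n.
The largest n with value ≤ 317972 is 266 (since 317471 ≤ 317972 < 319866), so the first above is n = 267, value 319866.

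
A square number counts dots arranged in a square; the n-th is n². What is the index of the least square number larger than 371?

20

Solve n² > 371 for integer n.
The largest n with value ≤ 371 is 19 (since 361 ≤ 371 < 400), so the first above is n = 20, value 400.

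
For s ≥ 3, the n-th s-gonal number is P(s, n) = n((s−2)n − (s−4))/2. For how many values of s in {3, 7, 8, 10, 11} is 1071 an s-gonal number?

1

s = 3: P(3, 45) = 1035 and P(3, 46) = 1081; 1071 is not s-gonal.
s = 7: P(7, 21) = 1071. ✓
s = 8: P(8, 19) = 1045 and P(8, 20) = 1160; 1071 is not s-gonal.
s = 10: P(10, 16) = 976 and P(10, 17) = 1105; 1071 is not s-gonal.
s = 11: P(11, 15) = 960 and P(11, 16) = 1096; 1071 is not s-gonal.
Hits: s ∈ {7} → 1.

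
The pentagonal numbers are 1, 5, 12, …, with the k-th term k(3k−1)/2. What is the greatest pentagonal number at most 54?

51

Solve n(3n−1)/2 ≤ 54 for integer n.
n = 6 gives 51 ≤ 54, while n = 7 gives 70 > 54; so the answer is 51.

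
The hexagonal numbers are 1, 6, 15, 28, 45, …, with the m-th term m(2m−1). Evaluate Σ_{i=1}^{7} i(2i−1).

252

Σ i(2i−1) = 2Σi² − Σi over i = 1..7.
Σi = 28 and Σi² = 140.
2·140 − 1·28 = 252.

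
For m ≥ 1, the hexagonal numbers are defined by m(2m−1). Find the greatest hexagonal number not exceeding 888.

Solve n(2n−1) ≤ 888 for integer n.
n = 21 gives 861 ≤ 888, while n = 22 gives 946 > 888; so the answer is 861.

861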